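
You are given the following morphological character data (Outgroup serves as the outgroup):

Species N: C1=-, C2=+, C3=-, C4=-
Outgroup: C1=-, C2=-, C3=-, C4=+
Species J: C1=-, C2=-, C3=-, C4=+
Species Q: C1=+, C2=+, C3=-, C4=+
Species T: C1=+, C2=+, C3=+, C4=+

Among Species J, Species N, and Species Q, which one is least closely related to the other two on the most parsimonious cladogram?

Species J

Character polarity is set by the outgroup: the derived state is whichever differs from the outgroup's state, so for C4 the derived state is '-', and for the remaining characters it is '+'.
C1: derived state '+' in Species Q and Species T only — synapomorphy for {Species Q, Species T}.
C2 (derived state '+') is shared by Species N, Species Q, and Species T — a synapomorphy uniting that clade.
C3: derived state '+' in Species T only — an autapomorphy, so it tells us nothing about relationships among taxa.
C4 (derived state '-') is unique to Species N (autapomorphy; uninformative for grouping).
Most parsimonious ingroup topology: (Species J,(Species N,(Species T,Species Q))).
Species N and Species Q share a more recent common ancestor with each other than either does with Species J, so Species J is the least closely related of the three.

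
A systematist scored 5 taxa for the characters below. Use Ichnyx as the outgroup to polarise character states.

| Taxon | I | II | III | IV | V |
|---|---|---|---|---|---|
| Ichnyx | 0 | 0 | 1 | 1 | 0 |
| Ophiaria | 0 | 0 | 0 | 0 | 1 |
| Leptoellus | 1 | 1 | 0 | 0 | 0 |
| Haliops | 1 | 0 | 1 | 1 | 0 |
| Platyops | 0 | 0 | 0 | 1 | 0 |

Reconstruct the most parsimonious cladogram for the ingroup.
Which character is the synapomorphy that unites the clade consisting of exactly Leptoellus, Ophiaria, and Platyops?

III

Character polarity is set by the outgroup: the derived state is whichever differs from the outgroup's state, so for III, IV the derived state is '0', and for the remaining characters it is '1'.
I groups Haliops and Leptoellus, which is incompatible with the clades supported by the remaining characters; treating it as convergent (homoplasy) costs fewer steps than any alternative tree.
II (derived state '1') is unique to Leptoellus (autapomorphy; uninformative for grouping).
Only Leptoellus, Ophiaria, and Platyops show the derived state '0' for III, supporting them as a clade.
IV: derived state '0' in Leptoellus and Ophiaria only — synapomorphy for {Leptoellus, Ophiaria}.
V (derived state '1') is unique to Ophiaria (autapomorphy; uninformative for grouping).
Most parsimonious ingroup topology: (((Ophiaria,Leptoellus),Platyops),Haliops).
The clade {Leptoellus, Ophiaria, Platyops} is supported by III: its derived state '0' occurs in exactly those taxa and in no other taxon (including the outgroup).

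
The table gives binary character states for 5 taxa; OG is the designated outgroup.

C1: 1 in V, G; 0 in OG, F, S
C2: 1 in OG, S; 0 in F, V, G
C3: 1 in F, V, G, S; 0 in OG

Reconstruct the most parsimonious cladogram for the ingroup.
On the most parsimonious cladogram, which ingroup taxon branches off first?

S

Character polarity is set by the outgroup: the derived state is whichever differs from the outgroup's state, so for C2 the derived state is '0', and for the remaining characters it is '1'.
Only G and V show the derived state '1' for C1, supporting them as a clade.
Only F, G, and V show the derived state '0' for C2, supporting them as a clade.
C3 (derived state '1') is shared by all ingroup taxa — unites the whole ingroup.
Most parsimonious ingroup topology: ((F,(V,G)),S).
S is sister to the clade containing all other ingroup taxa, so it is the earliest-diverging (most basal) ingroup lineage.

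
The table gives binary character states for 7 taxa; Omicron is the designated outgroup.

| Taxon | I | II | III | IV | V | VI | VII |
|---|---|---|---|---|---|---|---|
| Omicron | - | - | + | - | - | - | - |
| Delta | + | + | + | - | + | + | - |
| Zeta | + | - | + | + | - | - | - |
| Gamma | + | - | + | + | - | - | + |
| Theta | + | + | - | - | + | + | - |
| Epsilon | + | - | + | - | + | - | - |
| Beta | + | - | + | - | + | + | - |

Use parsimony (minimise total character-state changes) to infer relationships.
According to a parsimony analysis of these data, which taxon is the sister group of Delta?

Character polarity is set by the outgroup: the derived state is whichever differs from the outgroup's state, so for III the derived state is '-', and for the remaining characters it is '+'.
All ingroup taxa share the derived state '+' for I; it defines the ingroup but does not resolve relationships within it.
II (derived state '+') is shared by Delta and Theta — a synapomorphy uniting that clade.
III (derived state '-') is unique to Theta (autapomorphy; uninformative for grouping).
IV: derived state '+' in Gamma and Zeta only — synapomorphy for {Gamma, Zeta}.
V: derived state '+' in Beta, Delta, Epsilon, and Theta only — synapomorphy for {Beta, Delta, Epsilon, Theta}.
VI: derived state '+' in Beta, Delta, and Theta only — synapomorphy for {Beta, Delta, Theta}.
VII (derived state '+') is unique to Gamma (autapomorphy; uninformative for grouping).
Most parsimonious ingroup topology: ((((Delta,Theta),Beta),Epsilon),(Zeta,Gamma)).
Delta and Theta form a cherry on this tree, so they are sister taxa.

Theta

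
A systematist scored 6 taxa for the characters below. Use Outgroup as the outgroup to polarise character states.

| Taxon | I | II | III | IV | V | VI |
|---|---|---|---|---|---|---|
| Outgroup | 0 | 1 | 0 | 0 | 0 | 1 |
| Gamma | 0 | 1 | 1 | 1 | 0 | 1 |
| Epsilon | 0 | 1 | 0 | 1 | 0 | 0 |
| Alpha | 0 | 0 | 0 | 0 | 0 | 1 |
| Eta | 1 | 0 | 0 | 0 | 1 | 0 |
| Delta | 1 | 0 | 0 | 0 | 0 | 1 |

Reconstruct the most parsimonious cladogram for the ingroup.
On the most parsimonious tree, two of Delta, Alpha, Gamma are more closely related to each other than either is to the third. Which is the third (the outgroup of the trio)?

Character polarity is set by the outgroup: the derived state is whichever differs from the outgroup's state, so for II, VI the derived state is '0', and for the remaining characters it is '1'.
I (derived state '1') is shared by Delta and Eta — a synapomorphy uniting that clade.
II: derived state '0' in Alpha, Delta, and Eta only — synapomorphy for {Alpha, Delta, Eta}.
III (derived state '1') is unique to Gamma (autapomorphy; uninformative for grouping).
IV: derived state '1' in Epsilon and Gamma only — synapomorphy for {Epsilon, Gamma}.
V: derived state '1' in Eta only — an autapomorphy, so it tells us nothing about relationships among taxa.
VI groups Epsilon and Eta, which is incompatible with the clades supported by the remaining characters; treating it as convergent (homoplasy) costs fewer steps than any alternative tree.
Most parsimonious ingroup topology: ((Gamma,Epsilon),(Alpha,(Eta,Delta))).
Delta and Alpha share a more recent common ancestor with each other than either does with Gamma, so Gamma is the least closely related of the three.

Gamma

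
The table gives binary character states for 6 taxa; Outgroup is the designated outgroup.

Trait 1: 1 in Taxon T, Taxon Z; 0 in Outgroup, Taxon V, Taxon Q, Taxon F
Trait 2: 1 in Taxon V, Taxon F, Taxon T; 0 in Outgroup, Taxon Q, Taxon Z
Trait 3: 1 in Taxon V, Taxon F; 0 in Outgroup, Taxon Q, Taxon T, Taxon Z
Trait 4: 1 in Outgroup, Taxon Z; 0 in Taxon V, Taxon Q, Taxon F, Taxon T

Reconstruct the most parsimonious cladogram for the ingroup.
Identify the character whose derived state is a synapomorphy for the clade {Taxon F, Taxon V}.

Trait 3

Character polarity is set by the outgroup: the derived state is whichever differs from the outgroup's state, so for Trait 4 the derived state is '0', and for the remaining characters it is '1'.
Trait 1 (state '1') occurs in Taxon T and Taxon Z but conflicts with the nesting implied by the other characters — most parsimoniously interpreted as homoplasy.
Trait 2 (derived state '1') is shared by Taxon F, Taxon T, and Taxon V — a synapomorphy uniting that clade.
Trait 3 (derived state '1') is shared by Taxon F and Taxon V — a synapomorphy uniting that clade.
Trait 4: derived state '0' in Taxon F, Taxon Q, Taxon T, and Taxon V only — synapomorphy for {Taxon F, Taxon Q, Taxon T, Taxon V}.
Most parsimonious ingroup topology: ((((Taxon V,Taxon F),Taxon T),Taxon Q),Taxon Z).
The clade {Taxon F, Taxon V} is supported by Trait 3: its derived state '1' occurs in exactly those taxa and in no other taxon (including the outgroup).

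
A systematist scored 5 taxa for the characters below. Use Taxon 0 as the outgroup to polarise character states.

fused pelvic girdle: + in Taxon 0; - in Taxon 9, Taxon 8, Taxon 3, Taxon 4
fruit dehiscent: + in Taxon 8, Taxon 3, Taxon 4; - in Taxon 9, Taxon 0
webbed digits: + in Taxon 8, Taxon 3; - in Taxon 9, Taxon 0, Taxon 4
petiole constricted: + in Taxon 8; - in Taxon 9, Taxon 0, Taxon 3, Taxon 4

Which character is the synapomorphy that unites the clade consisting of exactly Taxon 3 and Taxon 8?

webbed digits

Character polarity is set by the outgroup: the derived state is whichever differs from the outgroup's state, so for fused pelvic girdle the derived state is '-', and for the remaining characters it is '+'.
All ingroup taxa share the derived state '-' for fused pelvic girdle; it defines the ingroup but does not resolve relationships within it.
Only Taxon 3, Taxon 4, and Taxon 8 show the derived state '+' for fruit dehiscent, supporting them as a clade.
webbed digits (derived state '+') is shared by Taxon 3 and Taxon 8 — a synapomorphy uniting that clade.
petiole constricted: derived state '+' in Taxon 8 only — an autapomorphy, so it tells us nothing about relationships among taxa.
Most parsimonious ingroup topology: (((Taxon 3,Taxon 8),Taxon 4),Taxon 9).
The clade {Taxon 3, Taxon 8} is supported by webbed digits: its derived state '+' occurs in exactly those taxa and in no other taxon (including the outgroup).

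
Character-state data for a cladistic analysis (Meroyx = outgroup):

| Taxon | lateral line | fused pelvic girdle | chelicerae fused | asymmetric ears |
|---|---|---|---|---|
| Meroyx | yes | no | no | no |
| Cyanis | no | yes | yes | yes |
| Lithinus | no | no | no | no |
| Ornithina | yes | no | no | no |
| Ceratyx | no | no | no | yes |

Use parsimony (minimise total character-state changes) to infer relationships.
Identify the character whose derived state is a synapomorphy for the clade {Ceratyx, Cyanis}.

asymmetric ears

Character polarity is set by the outgroup: the derived state is whichever differs from the outgroup's state, so for lateral line the derived state is 'no', and for the remaining characters it is 'yes'.
lateral line (derived state 'no') is shared by Ceratyx, Cyanis, and Lithinus — a synapomorphy uniting that clade.
fused pelvic girdle (derived state 'yes') is unique to Cyanis (autapomorphy; uninformative for grouping).
chelicerae fused: derived state 'yes' in Cyanis only — an autapomorphy, so it tells us nothing about relationships among taxa.
asymmetric ears: derived state 'yes' in Ceratyx and Cyanis only — synapomorphy for {Ceratyx, Cyanis}.
Most parsimonious ingroup topology: (((Cyanis,Ceratyx),Lithinus),Ornithina).
The clade {Ceratyx, Cyanis} is supported by asymmetric ears: its derived state 'yes' occurs in exactly those taxa and in no other taxon (including the outgroup).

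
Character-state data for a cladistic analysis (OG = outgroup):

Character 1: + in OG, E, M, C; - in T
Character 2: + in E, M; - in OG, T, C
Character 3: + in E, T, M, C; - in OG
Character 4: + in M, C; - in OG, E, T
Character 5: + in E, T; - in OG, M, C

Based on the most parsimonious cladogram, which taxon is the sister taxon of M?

C

Character polarity is set by the outgroup: the derived state is whichever differs from the outgroup's state, so for Character 1 the derived state is '-', and for the remaining characters it is '+'.
Character 1: derived state '-' in T only — an autapomorphy, so it tells us nothing about relationships among taxa.
Character 2 groups E and M, which is incompatible with the clades supported by the remaining characters; treating it as convergent (homoplasy) costs fewer steps than any alternative tree.
All ingroup taxa share the derived state '+' for Character 3; it defines the ingroup but does not resolve relationships within it.
Character 4 (derived state '+') is shared by C and M — a synapomorphy uniting that clade.
Character 5 (derived state '+') is shared by E and T — a synapomorphy uniting that clade.
Most parsimonious ingroup topology: ((E,T),(M,C)).
M and C form a cherry on this tree, so they are sister taxa.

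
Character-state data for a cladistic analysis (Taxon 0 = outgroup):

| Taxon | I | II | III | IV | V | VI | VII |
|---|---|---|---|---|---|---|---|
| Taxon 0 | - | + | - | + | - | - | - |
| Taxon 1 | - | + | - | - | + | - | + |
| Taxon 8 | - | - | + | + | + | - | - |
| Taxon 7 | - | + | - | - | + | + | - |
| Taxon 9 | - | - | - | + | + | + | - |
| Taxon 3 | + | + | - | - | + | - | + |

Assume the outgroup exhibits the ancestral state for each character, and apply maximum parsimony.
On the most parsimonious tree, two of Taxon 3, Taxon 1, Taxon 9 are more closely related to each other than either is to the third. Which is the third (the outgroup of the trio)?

Taxon 9

Character polarity is set by the outgroup: the derived state is whichever differs from the outgroup's state, so for II, IV the derived state is '-', and for the remaining characters it is '+'.
I (derived state '+') is unique to Taxon 3 (autapomorphy; uninformative for grouping).
Only Taxon 8 and Taxon 9 show the derived state '-' for II, supporting them as a clade.
III (derived state '+') is unique to Taxon 8 (autapomorphy; uninformative for grouping).
IV (derived state '-') is shared by Taxon 1, Taxon 3, and Taxon 7 — a synapomorphy uniting that clade.
V (derived state '+') is shared by all ingroup taxa — unites the whole ingroup.
VI groups Taxon 7 and Taxon 9, which is incompatible with the clades supported by the remaining characters; treating it as convergent (homoplasy) costs fewer steps than any alternative tree.
Only Taxon 1 and Taxon 3 show the derived state '+' for VII, supporting them as a clade.
Most parsimonious ingroup topology: (((Taxon 1,Taxon 3),Taxon 7),(Taxon 8,Taxon 9)).
Taxon 3 and Taxon 1 share a more recent common ancestor with each other than either does with Taxon 9, so Taxon 9 is the least closely related of the three.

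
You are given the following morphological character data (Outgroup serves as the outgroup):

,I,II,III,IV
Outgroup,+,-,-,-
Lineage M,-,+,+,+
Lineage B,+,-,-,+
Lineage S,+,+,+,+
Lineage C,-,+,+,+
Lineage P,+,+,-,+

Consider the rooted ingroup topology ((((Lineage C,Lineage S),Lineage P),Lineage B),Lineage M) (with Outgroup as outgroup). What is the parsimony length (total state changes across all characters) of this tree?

7

Map each character onto ((((Lineage C,Lineage S),Lineage P),Lineage B),Lineage M) (rooted by Outgroup) and count the minimum state changes it requires (Fitch parsimony):
I: 2; II: 2; III: 2; IV: 1.
Total tree length = 7.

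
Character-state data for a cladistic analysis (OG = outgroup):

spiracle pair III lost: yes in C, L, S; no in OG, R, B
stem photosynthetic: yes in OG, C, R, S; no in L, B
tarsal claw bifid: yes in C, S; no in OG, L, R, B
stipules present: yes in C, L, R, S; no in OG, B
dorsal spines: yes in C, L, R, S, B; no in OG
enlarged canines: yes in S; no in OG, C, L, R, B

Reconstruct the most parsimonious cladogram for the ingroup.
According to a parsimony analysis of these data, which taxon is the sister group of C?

S

Character polarity is set by the outgroup: the derived state is whichever differs from the outgroup's state, so for stem photosynthetic the derived state is 'no', and for the remaining characters it is 'yes'.
spiracle pair III lost (derived state 'yes') is shared by C, L, and S — a synapomorphy uniting that clade.
stem photosynthetic (state 'no') occurs in B and L but conflicts with the nesting implied by the other characters — most parsimoniously interpreted as homoplasy.
tarsal claw bifid (derived state 'yes') is shared by C and S — a synapomorphy uniting that clade.
stipules present (derived state 'yes') is shared by C, L, R, and S — a synapomorphy uniting that clade.
All ingroup taxa share the derived state 'yes' for dorsal spines; it defines the ingroup but does not resolve relationships within it.
enlarged canines (derived state 'yes') is unique to S (autapomorphy; uninformative for grouping).
Most parsimonious ingroup topology: ((((C,S),L),R),B).
C and S form a cherry on this tree, so they are sister taxa.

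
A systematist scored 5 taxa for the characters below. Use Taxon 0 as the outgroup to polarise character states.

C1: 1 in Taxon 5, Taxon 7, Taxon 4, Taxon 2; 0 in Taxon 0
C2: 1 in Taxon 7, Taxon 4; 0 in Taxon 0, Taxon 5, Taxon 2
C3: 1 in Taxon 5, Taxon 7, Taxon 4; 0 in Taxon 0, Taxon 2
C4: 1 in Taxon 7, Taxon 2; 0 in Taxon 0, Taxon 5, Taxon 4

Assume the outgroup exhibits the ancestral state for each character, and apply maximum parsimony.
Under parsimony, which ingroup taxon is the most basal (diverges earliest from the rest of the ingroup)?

The outgroup has state '0' for every character, so '1' is the derived state throughout.
C1 (derived state '1') is shared by all ingroup taxa — unites the whole ingroup.
Only Taxon 4 and Taxon 7 show the derived state '1' for C2, supporting them as a clade.
C3: derived state '1' in Taxon 4, Taxon 5, and Taxon 7 only — synapomorphy for {Taxon 4, Taxon 5, Taxon 7}.
C4 groups Taxon 2 and Taxon 7, which is incompatible with the clades supported by the remaining characters; treating it as convergent (homoplasy) costs fewer steps than any alternative tree.
Most parsimonious ingroup topology: ((Taxon 5,(Taxon 7,Taxon 4)),Taxon 2).
Taxon 2 is sister to the clade containing all other ingroup taxa, so it is the earliest-diverging (most basal) ingroup lineage.

Taxon 2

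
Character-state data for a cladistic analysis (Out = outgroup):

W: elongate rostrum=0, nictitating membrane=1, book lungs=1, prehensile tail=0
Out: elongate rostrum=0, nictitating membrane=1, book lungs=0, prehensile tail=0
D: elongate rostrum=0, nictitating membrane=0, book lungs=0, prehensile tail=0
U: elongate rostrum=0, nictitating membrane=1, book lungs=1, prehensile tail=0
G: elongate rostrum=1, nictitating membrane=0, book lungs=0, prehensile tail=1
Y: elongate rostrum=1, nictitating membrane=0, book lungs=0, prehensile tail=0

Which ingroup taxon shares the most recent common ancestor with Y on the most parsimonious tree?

G

Character polarity is set by the outgroup: the derived state is whichever differs from the outgroup's state, so for nictitating membrane the derived state is '0', and for the remaining characters it is '1'.
elongate rostrum: derived state '1' in G and Y only — synapomorphy for {G, Y}.
Only D, G, and Y show the derived state '0' for nictitating membrane, supporting them as a clade.
Only U and W show the derived state '1' for book lungs, supporting them as a clade.
prehensile tail: derived state '1' in G only — an autapomorphy, so it tells us nothing about relationships among taxa.
Most parsimonious ingroup topology: (((G,Y),D),(W,U)).
Y and G form a cherry on this tree, so they are sister taxa.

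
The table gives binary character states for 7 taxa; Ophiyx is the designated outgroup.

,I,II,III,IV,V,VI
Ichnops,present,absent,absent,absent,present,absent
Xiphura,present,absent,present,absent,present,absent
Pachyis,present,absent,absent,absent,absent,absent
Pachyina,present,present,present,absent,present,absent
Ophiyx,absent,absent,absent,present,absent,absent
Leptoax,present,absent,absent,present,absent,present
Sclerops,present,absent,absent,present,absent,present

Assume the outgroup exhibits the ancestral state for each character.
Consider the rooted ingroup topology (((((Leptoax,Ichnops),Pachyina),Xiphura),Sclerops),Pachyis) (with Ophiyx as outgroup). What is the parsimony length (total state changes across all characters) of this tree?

Map each character onto (((((Leptoax,Ichnops),Pachyina),Xiphura),Sclerops),Pachyis) (rooted by Ophiyx) and count the minimum state changes it requires (Fitch parsimony):
I: 1; II: 1; III: 2; IV: 3; V: 2; VI: 2.
Total tree length = 11.

11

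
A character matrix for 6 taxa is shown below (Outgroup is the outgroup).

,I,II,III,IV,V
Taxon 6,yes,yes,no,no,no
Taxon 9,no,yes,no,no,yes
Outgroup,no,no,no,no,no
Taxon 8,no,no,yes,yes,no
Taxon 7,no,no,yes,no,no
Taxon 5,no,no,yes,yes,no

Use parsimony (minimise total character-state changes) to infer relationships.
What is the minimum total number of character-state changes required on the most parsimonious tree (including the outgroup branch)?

5

The outgroup has state 'no' for every character, so 'yes' is the derived state throughout.
I: derived state 'yes' in Taxon 6 only — an autapomorphy, so it tells us nothing about relationships among taxa.
Only Taxon 6 and Taxon 9 show the derived state 'yes' for II, supporting them as a clade.
III (derived state 'yes') is shared by Taxon 5, Taxon 7, and Taxon 8 — a synapomorphy uniting that clade.
IV: derived state 'yes' in Taxon 5 and Taxon 8 only — synapomorphy for {Taxon 5, Taxon 8}.
V (derived state 'yes') is unique to Taxon 9 (autapomorphy; uninformative for grouping).
Most parsimonious ingroup topology: (((Taxon 5,Taxon 8),Taxon 7),(Taxon 6,Taxon 9)).
Changes per character on this tree: I: 1; II: 1; III: 1; IV: 1; V: 1.
Total = 5.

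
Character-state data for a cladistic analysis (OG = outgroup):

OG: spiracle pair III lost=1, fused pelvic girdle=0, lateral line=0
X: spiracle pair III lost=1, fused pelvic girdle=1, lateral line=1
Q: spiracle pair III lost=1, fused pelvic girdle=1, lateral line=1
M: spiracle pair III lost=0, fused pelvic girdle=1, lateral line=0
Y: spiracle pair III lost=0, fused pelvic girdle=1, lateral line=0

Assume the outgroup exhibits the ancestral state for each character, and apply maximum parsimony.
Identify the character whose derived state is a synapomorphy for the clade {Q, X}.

Character polarity is set by the outgroup: the derived state is whichever differs from the outgroup's state, so for spiracle pair III lost the derived state is '0', and for the remaining characters it is '1'.
Only M and Y show the derived state '0' for spiracle pair III lost, supporting them as a clade.
All ingroup taxa share the derived state '1' for fused pelvic girdle; it defines the ingroup but does not resolve relationships within it.
lateral line: derived state '1' in Q and X only — synapomorphy for {Q, X}.
Most parsimonious ingroup topology: ((X,Q),(M,Y)).
The clade {Q, X} is supported by lateral line: its derived state '1' occurs in exactly those taxa and in no other taxon (including the outgroup).

lateral line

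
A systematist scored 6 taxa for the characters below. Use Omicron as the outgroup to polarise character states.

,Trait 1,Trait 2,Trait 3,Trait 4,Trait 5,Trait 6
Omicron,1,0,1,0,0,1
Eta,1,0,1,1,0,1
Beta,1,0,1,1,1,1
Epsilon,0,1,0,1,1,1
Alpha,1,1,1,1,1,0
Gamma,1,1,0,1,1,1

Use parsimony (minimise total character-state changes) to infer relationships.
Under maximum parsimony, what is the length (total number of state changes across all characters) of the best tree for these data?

6

Character polarity is set by the outgroup: the derived state is whichever differs from the outgroup's state, so for Trait 1, Trait 3, Trait 6 the derived state is '0', and for the remaining characters it is '1'.
Trait 1 (derived state '0') is unique to Epsilon (autapomorphy; uninformative for grouping).
Trait 2 (derived state '1') is shared by Alpha, Epsilon, and Gamma — a synapomorphy uniting that clade.
Only Epsilon and Gamma show the derived state '0' for Trait 3, supporting them as a clade.
Trait 4 (derived state '1') is shared by all ingroup taxa — unites the whole ingroup.
Only Alpha, Beta, Epsilon, and Gamma show the derived state '1' for Trait 5, supporting them as a clade.
Trait 6: derived state '0' in Alpha only — an autapomorphy, so it tells us nothing about relationships among taxa.
Most parsimonious ingroup topology: (Eta,(Beta,((Epsilon,Gamma),Alpha))).
Changes per character on this tree: Trait 1: 1; Trait 2: 1; Trait 3: 1; Trait 4: 1; Trait 5: 1; Trait 6: 1.
Total = 6.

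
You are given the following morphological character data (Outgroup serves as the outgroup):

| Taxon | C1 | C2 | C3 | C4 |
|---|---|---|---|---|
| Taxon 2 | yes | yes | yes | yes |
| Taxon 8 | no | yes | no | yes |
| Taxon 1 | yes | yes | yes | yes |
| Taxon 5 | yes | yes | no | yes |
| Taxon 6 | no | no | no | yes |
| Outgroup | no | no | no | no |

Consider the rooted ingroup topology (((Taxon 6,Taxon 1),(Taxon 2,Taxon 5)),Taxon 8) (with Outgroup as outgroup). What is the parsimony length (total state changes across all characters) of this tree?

7

Map each character onto (((Taxon 6,Taxon 1),(Taxon 2,Taxon 5)),Taxon 8) (rooted by Outgroup) and count the minimum state changes it requires (Fitch parsimony):
C1: 2; C2: 2; C3: 2; C4: 1.
Total tree length = 7.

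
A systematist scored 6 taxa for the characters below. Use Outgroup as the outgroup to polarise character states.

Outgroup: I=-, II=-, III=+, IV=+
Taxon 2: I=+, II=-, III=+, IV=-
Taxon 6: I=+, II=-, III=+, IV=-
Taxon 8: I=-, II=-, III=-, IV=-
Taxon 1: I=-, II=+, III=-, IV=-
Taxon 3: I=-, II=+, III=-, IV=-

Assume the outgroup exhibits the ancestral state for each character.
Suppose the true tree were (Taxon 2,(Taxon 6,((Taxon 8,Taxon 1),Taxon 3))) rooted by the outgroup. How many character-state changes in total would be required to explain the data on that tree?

Map each character onto (Taxon 2,(Taxon 6,((Taxon 8,Taxon 1),Taxon 3))) (rooted by Outgroup) and count the minimum state changes it requires (Fitch parsimony):
I: 2; II: 2; III: 1; IV: 1.
Total tree length = 6.

6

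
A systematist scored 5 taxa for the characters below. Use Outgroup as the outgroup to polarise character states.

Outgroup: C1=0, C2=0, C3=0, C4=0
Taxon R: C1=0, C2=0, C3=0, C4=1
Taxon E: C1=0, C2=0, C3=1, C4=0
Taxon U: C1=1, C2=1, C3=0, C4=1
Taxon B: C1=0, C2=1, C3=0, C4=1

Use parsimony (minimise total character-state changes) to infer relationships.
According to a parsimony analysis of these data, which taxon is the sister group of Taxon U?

Taxon B

The outgroup has state '0' for every character, so '1' is the derived state throughout.
C1: derived state '1' in Taxon U only — an autapomorphy, so it tells us nothing about relationships among taxa.
C2: derived state '1' in Taxon B and Taxon U only — synapomorphy for {Taxon B, Taxon U}.
C3: derived state '1' in Taxon E only — an autapomorphy, so it tells us nothing about relationships among taxa.
C4 (derived state '1') is shared by Taxon B, Taxon R, and Taxon U — a synapomorphy uniting that clade.
Most parsimonious ingroup topology: ((Taxon R,(Taxon U,Taxon B)),Taxon E).
Taxon U and Taxon B form a cherry on this tree, so they are sister taxa.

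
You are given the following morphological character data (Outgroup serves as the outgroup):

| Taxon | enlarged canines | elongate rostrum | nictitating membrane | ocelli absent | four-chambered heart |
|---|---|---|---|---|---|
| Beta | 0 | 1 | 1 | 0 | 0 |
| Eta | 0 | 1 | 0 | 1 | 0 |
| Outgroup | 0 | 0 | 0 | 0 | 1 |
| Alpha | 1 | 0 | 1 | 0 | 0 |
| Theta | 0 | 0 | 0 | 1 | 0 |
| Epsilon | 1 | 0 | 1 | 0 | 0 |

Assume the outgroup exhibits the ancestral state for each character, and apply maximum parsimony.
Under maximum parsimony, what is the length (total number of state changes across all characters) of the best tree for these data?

6

Character polarity is set by the outgroup: the derived state is whichever differs from the outgroup's state, so for four-chambered heart the derived state is '0', and for the remaining characters it is '1'.
enlarged canines: derived state '1' in Alpha and Epsilon only — synapomorphy for {Alpha, Epsilon}.
elongate rostrum groups Beta and Eta, which is incompatible with the clades supported by the remaining characters; treating it as convergent (homoplasy) costs fewer steps than any alternative tree.
nictitating membrane: derived state '1' in Alpha, Beta, and Epsilon only — synapomorphy for {Alpha, Beta, Epsilon}.
Only Eta and Theta show the derived state '1' for ocelli absent, supporting them as a clade.
All ingroup taxa share the derived state '0' for four-chambered heart; it defines the ingroup but does not resolve relationships within it.
Most parsimonious ingroup topology: ((Beta,(Epsilon,Alpha)),(Eta,Theta)).
Changes per character on this tree: enlarged canines: 1; elongate rostrum: 2; nictitating membrane: 1; ocelli absent: 1; four-chambered heart: 1.
Total = 6.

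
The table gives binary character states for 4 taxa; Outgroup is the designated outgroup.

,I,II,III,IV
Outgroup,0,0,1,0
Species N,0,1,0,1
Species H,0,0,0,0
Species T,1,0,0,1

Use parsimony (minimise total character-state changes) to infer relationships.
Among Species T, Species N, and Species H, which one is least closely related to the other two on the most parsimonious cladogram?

Species H

Character polarity is set by the outgroup: the derived state is whichever differs from the outgroup's state, so for III the derived state is '0', and for the remaining characters it is '1'.
I: derived state '1' in Species T only — an autapomorphy, so it tells us nothing about relationships among taxa.
II: derived state '1' in Species N only — an autapomorphy, so it tells us nothing about relationships among taxa.
III (derived state '0') is shared by all ingroup taxa — unites the whole ingroup.
IV (derived state '1') is shared by Species N and Species T — a synapomorphy uniting that clade.
Most parsimonious ingroup topology: ((Species N,Species T),Species H).
Species N and Species T share a more recent common ancestor with each other than either does with Species H, so Species H is the least closely related of the three.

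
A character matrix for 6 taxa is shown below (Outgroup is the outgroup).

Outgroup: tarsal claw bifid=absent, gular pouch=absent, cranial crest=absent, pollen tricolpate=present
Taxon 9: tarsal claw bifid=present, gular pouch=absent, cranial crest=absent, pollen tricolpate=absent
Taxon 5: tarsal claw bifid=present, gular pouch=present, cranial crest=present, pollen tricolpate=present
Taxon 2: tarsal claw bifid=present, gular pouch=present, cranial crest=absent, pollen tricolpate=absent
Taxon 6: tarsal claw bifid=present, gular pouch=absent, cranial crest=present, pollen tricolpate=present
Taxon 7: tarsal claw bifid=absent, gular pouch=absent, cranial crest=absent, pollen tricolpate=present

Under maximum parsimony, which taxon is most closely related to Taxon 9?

Taxon 2

Character polarity is set by the outgroup: the derived state is whichever differs from the outgroup's state, so for pollen tricolpate the derived state is 'absent', and for the remaining characters it is 'present'.
tarsal claw bifid: derived state 'present' in Taxon 2, Taxon 5, Taxon 6, and Taxon 9 only — synapomorphy for {Taxon 2, Taxon 5, Taxon 6, Taxon 9}.
gular pouch groups Taxon 2 and Taxon 5, which is incompatible with the clades supported by the remaining characters; treating it as convergent (homoplasy) costs fewer steps than any alternative tree.
cranial crest (derived state 'present') is shared by Taxon 5 and Taxon 6 — a synapomorphy uniting that clade.
pollen tricolpate: derived state 'absent' in Taxon 2 and Taxon 9 only — synapomorphy for {Taxon 2, Taxon 9}.
Most parsimonious ingroup topology: (((Taxon 9,Taxon 2),(Taxon 5,Taxon 6)),Taxon 7).
Taxon 9 and Taxon 2 form a cherry on this tree, so they are sister taxa.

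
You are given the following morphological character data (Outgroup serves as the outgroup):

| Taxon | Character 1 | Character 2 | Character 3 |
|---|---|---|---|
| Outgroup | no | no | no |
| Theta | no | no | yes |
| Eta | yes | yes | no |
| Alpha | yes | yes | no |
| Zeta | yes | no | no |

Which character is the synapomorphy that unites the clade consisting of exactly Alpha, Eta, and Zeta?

The outgroup has state 'no' for every character, so 'yes' is the derived state throughout.
Character 1: derived state 'yes' in Alpha, Eta, and Zeta only — synapomorphy for {Alpha, Eta, Zeta}.
Only Alpha and Eta show the derived state 'yes' for Character 2, supporting them as a clade.
Character 3: derived state 'yes' in Theta only — an autapomorphy, so it tells us nothing about relationships among taxa.
Most parsimonious ingroup topology: (Theta,((Eta,Alpha),Zeta)).
The clade {Alpha, Eta, Zeta} is supported by Character 1: its derived state 'yes' occurs in exactly those taxa and in no other taxon (including the outgroup).

Character 1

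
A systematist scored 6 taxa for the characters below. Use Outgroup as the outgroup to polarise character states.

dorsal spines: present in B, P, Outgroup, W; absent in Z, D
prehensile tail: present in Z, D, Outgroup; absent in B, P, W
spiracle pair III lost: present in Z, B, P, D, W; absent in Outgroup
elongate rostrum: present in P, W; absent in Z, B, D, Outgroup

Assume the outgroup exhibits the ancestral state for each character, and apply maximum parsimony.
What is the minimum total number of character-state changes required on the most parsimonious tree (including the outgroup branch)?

Character polarity is set by the outgroup: the derived state is whichever differs from the outgroup's state, so for dorsal spines, prehensile tail the derived state is 'absent', and for the remaining characters it is 'present'.
Only D and Z show the derived state 'absent' for dorsal spines, supporting them as a clade.
prehensile tail: derived state 'absent' in B, P, and W only — synapomorphy for {B, P, W}.
spiracle pair III lost (derived state 'present') is shared by all ingroup taxa — unites the whole ingroup.
elongate rostrum (derived state 'present') is shared by P and W — a synapomorphy uniting that clade.
Most parsimonious ingroup topology: ((D,Z),(B,(P,W))).
Changes per character on this tree: dorsal spines: 1; prehensile tail: 1; spiracle pair III lost: 1; elongate rostrum: 1.
Total = 4.

4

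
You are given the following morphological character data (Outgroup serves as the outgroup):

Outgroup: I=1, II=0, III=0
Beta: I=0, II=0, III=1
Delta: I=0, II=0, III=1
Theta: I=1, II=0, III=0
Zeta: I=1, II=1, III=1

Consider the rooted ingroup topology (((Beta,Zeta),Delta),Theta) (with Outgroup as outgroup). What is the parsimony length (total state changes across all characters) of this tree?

4

Map each character onto (((Beta,Zeta),Delta),Theta) (rooted by Outgroup) and count the minimum state changes it requires (Fitch parsimony):
I: 2; II: 1; III: 1.
Total tree length = 4.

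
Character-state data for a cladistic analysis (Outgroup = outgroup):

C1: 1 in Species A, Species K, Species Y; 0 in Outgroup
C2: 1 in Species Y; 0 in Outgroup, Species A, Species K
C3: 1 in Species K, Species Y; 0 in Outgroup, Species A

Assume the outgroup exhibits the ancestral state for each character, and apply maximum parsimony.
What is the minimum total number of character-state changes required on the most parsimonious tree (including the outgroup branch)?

The outgroup has state '0' for every character, so '1' is the derived state throughout.
C1 (derived state '1') is shared by all ingroup taxa — unites the whole ingroup.
C2 (derived state '1') is unique to Species Y (autapomorphy; uninformative for grouping).
C3 (derived state '1') is shared by Species K and Species Y — a synapomorphy uniting that clade.
Most parsimonious ingroup topology: (Species A,(Species K,Species Y)).
Changes per character on this tree: C1: 1; C2: 1; C3: 1.
Total = 3.

3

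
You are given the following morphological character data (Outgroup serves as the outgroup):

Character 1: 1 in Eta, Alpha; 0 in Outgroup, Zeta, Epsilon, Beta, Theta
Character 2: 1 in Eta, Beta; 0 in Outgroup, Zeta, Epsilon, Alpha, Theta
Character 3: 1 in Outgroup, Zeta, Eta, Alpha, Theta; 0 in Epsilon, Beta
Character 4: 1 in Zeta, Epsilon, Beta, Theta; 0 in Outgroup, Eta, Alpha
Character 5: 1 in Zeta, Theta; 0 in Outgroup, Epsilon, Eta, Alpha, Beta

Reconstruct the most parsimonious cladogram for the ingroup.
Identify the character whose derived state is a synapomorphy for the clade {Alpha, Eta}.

Character polarity is set by the outgroup: the derived state is whichever differs from the outgroup's state, so for Character 3 the derived state is '0', and for the remaining characters it is '1'.
Character 1: derived state '1' in Alpha and Eta only — synapomorphy for {Alpha, Eta}.
Character 2 groups Beta and Eta, which is incompatible with the clades supported by the remaining characters; treating it as convergent (homoplasy) costs fewer steps than any alternative tree.
Character 3 (derived state '0') is shared by Beta and Epsilon — a synapomorphy uniting that clade.
Character 4: derived state '1' in Beta, Epsilon, Theta, and Zeta only — synapomorphy for {Beta, Epsilon, Theta, Zeta}.
Character 5: derived state '1' in Theta and Zeta only — synapomorphy for {Theta, Zeta}.
Most parsimonious ingroup topology: (((Zeta,Theta),(Epsilon,Beta)),(Eta,Alpha)).
The clade {Alpha, Eta} is supported by Character 1: its derived state '1' occurs in exactly those taxa and in no other taxon (including the outgroup).

Character 1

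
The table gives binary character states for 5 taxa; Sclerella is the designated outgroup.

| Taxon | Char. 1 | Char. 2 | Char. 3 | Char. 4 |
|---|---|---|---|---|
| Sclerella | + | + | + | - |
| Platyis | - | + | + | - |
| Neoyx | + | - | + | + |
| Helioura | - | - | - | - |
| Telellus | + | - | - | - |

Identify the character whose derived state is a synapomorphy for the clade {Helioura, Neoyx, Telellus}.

Char. 2

Character polarity is set by the outgroup: the derived state is whichever differs from the outgroup's state, so for Char. 1, Char. 2, Char. 3 the derived state is '-', and for the remaining characters it is '+'.
Char. 1 groups Helioura and Platyis, which is incompatible with the clades supported by the remaining characters; treating it as convergent (homoplasy) costs fewer steps than any alternative tree.
Char. 2: derived state '-' in Helioura, Neoyx, and Telellus only — synapomorphy for {Helioura, Neoyx, Telellus}.
Only Helioura and Telellus show the derived state '-' for Char. 3, supporting them as a clade.
Char. 4: derived state '+' in Neoyx only — an autapomorphy, so it tells us nothing about relationships among taxa.
Most parsimonious ingroup topology: (Platyis,(Neoyx,(Helioura,Telellus))).
The clade {Helioura, Neoyx, Telellus} is supported by Char. 2: its derived state '-' occurs in exactly those taxa and in no other taxon (including the outgroup).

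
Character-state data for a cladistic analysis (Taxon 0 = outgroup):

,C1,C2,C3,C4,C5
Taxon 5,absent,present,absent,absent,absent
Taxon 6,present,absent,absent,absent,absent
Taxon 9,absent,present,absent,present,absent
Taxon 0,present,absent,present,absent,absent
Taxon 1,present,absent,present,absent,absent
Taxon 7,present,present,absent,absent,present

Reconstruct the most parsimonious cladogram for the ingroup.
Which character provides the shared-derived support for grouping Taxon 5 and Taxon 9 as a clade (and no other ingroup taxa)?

Character polarity is set by the outgroup: the derived state is whichever differs from the outgroup's state, so for C1, C3 the derived state is 'absent', and for the remaining characters it is 'present'.
Only Taxon 5 and Taxon 9 show the derived state 'absent' for C1, supporting them as a clade.
Only Taxon 5, Taxon 7, and Taxon 9 show the derived state 'present' for C2, supporting them as a clade.
Only Taxon 5, Taxon 6, Taxon 7, and Taxon 9 show the derived state 'absent' for C3, supporting them as a clade.
C4 (derived state 'present') is unique to Taxon 9 (autapomorphy; uninformative for grouping).
C5: derived state 'present' in Taxon 7 only — an autapomorphy, so it tells us nothing about relationships among taxa.
Most parsimonious ingroup topology: ((((Taxon 9,Taxon 5),Taxon 7),Taxon 6),Taxon 1).
The clade {Taxon 5, Taxon 9} is supported by C1: its derived state 'absent' occurs in exactly those taxa and in no other taxon (including the outgroup).

C1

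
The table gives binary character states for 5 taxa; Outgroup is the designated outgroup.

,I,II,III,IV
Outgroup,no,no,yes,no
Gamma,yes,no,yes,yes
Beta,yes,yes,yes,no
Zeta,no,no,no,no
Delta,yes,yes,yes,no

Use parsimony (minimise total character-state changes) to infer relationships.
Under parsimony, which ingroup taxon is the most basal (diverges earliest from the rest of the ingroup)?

Character polarity is set by the outgroup: the derived state is whichever differs from the outgroup's state, so for III the derived state is 'no', and for the remaining characters it is 'yes'.
Only Beta, Delta, and Gamma show the derived state 'yes' for I, supporting them as a clade.
II: derived state 'yes' in Beta and Delta only — synapomorphy for {Beta, Delta}.
III (derived state 'no') is unique to Zeta (autapomorphy; uninformative for grouping).
IV (derived state 'yes') is unique to Gamma (autapomorphy; uninformative for grouping).
Most parsimonious ingroup topology: ((Gamma,(Beta,Delta)),Zeta).
Zeta is sister to the clade containing all other ingroup taxa, so it is the earliest-diverging (most basal) ingroup lineage.

Zeta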